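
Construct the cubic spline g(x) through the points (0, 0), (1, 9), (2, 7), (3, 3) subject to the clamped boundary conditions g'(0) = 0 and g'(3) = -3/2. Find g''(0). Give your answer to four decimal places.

Let σ_i = g''(x_i). Step sizes h_i = 1, 1, 1; slopes of the chords Δ_i = (y_(i+1) - y_i)/h_i = 9, -2, -4.
  1·σ_0 + 4·σ_1 + 1·σ_2 = 6(Δ_1 - Δ_0) = -66
  1·σ_1 + 4·σ_2 + 1·σ_3 = 6(Δ_2 - Δ_1) = -12
Clamped end conditions give two more equations: 2h_0·σ_0 + h_0·σ_1 = 6(Δ_0 - g'(0)) = 54 and h_2·σ_2 + 2h_2·σ_3 = 6(g'(3) - Δ_2) = 15.
Forward elimination and back-substitution give σ_0 = 203/5, σ_1 = -136/5, σ_2 = 11/5, σ_3 = 32/5.

40.6000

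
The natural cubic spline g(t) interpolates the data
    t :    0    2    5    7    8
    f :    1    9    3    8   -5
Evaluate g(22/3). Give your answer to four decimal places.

4.7913

With σ_i denoting the second derivative at x_i, h_i = 2, 3, 2, 1, and Δ_i = (y_(i+1) − y_i)/h_i = 4, -2, 5/2, -13:
  2·σ_0 + 10·σ_1 + 3·σ_2 = 6(Δ_1 - Δ_0) = -36
  3·σ_1 + 10·σ_2 + 2·σ_3 = 6(Δ_2 - Δ_1) = 27
  2·σ_2 + 6·σ_3 + 1·σ_4 = 6(Δ_3 - Δ_2) = -93
Natural end conditions: σ_0 = σ_4 = 0.
Forward elimination and back-substitution give σ_0 = 0, σ_1 = -1530/253, σ_2 = 2064/253, σ_3 = -9219/506, σ_4 = 0.
On [7, 8], g(t) = 8 - 3505/506·(t - 7) - 9219/1012·(t - 7)² + 3073/1012·(t - 7)³.
With (t - 7) = 1/3: g(22/3) = 65459/13662.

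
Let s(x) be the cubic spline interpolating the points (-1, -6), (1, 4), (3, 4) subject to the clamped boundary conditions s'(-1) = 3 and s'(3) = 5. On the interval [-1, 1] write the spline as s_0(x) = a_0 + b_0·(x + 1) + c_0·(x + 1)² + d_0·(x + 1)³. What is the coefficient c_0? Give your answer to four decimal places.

3.6250

Put m_i = s'' at the i-th knot. Here h = (2, 2) and Δ = (5, 0), so the interior equations h_(i-1)·m_(i-1) + 2(h_(i-1)+h_i)·m_i + h_i·m_(i+1) = 6(Δ_i − Δ_(i-1)) read
  2·m_0 + 8·m_1 + 2·m_2 = 6(Δ_1 - Δ_0) = -30
Clamped end conditions give two more equations: 2h_0·m_0 + h_0·m_1 = 6(Δ_0 - s'(-1)) = 12 and h_1·m_1 + 2h_1·m_2 = 6(s'(3) - Δ_1) = 30.
Forward elimination and back-substitution give m_0 = 29/4, m_1 = -17/2, m_2 = 47/4.
On [-1, 1], with s_0(x) = a_0 + b_0·(x + 1) + c_0·(x + 1)² + d_0·(x + 1)³: c_0 = m_0/2 = 29/8, d_0 = (m_1 - m_0)/(6h_0) = -21/16, b_0 = Δ_0 - h_0(2m_0 + m_1)/6 = 3.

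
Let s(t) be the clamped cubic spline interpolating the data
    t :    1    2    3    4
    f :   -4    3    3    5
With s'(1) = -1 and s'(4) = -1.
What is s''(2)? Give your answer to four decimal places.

Write M_i for s''(x_i). With h_i = 1, 1, 1 and divided differences Δ_i = 7, 0, 2, the continuity of s' gives the tridiagonal system
  1·M_0 + 4·M_1 + 1·M_2 = 6(Δ_1 - Δ_0) = -42
  1·M_1 + 4·M_2 + 1·M_3 = 6(Δ_2 - Δ_1) = 12
Clamped end conditions give two more equations: 2h_0·M_0 + h_0·M_1 = 6(Δ_0 - s'(1)) = 48 and h_2·M_2 + 2h_2·M_3 = 6(s'(4) - Δ_2) = -18.
Solving: M_0 = 176/5, M_1 = -112/5, M_2 = 62/5, M_3 = -76/5.

-22.4000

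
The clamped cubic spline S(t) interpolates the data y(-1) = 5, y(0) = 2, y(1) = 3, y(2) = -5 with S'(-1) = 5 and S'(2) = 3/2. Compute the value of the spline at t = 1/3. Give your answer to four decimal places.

2.4370

Write M_i for S''(x_i). With h_i = 1, 1, 1 and divided differences Δ_i = -3, 1, -8, the continuity of S' gives the tridiagonal system
  1·M_0 + 4·M_1 + 1·M_2 = 6(Δ_1 - Δ_0) = 24
  1·M_1 + 4·M_2 + 1·M_3 = 6(Δ_2 - Δ_1) = -54
Clamped end conditions give two more equations: 2h_0·M_0 + h_0·M_1 = 6(Δ_0 - S'(-1)) = -48 and h_2·M_2 + 2h_2·M_3 = 6(S'(2) - Δ_2) = 57.
Hence M_0 = -527/15, M_1 = 334/15, M_2 = -449/15, M_3 = 652/15.
On [0, 1], S(t) = 2 - 43/30·t + 167/15·t² - 87/10·t³.
With t = 1/3: S(1/3) = 329/135.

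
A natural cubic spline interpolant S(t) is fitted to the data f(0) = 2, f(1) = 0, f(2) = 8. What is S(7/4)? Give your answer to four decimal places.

5.4141

Let m_i = S''(x_i). Step sizes h_i = 1, 1; slopes of the chords Δ_i = (y_(i+1) - y_i)/h_i = -2, 8.
  1·m_0 + 4·m_1 + 1·m_2 = 6(Δ_1 - Δ_0) = 60
Natural end conditions: m_0 = m_2 = 0.
Hence m_0 = 0, m_1 = 15, m_2 = 0.
On [1, 2], S(t) = 0 + 3·(t - 1) + 15/2·(t - 1)² - 5/2·(t - 1)³.
With (t - 1) = 3/4: S(7/4) = 693/128.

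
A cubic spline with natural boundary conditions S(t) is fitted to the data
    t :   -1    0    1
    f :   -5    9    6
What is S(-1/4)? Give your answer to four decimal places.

Let m_i = S''(x_i). Step sizes h_i = 1, 1; slopes of the chords Δ_i = (y_(i+1) - y_i)/h_i = 14, -3.
  1·m_0 + 4·m_1 + 1·m_2 = 6(Δ_1 - Δ_0) = -102
Natural end conditions: m_0 = m_2 = 0.
Solving the tridiagonal system: m_0 = 0, m_1 = -51/2, m_2 = 0.
On [-1, 0], S(t) = -5 + 73/4·(t + 1) + 0·(t + 1)² - 17/4·(t + 1)³.
With (t + 1) = 3/4: S(-1/4) = 1765/256.

6.8945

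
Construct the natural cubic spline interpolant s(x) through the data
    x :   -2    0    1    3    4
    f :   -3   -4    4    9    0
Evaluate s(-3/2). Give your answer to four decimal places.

Let m_i = s''(x_i). Step sizes h_i = 2, 1, 2, 1; slopes of the chords Δ_i = (y_(i+1) - y_i)/h_i = -1/2, 8, 5/2, -9.
  2·m_0 + 6·m_1 + 1·m_2 = 6(Δ_1 - Δ_0) = 51
  1·m_1 + 6·m_2 + 2·m_3 = 6(Δ_2 - Δ_1) = -33
  2·m_2 + 6·m_3 + 1·m_4 = 6(Δ_3 - Δ_2) = -69
Natural end conditions: m_0 = m_4 = 0.
Solving the tridiagonal system: m_0 = 0, m_1 = 282/31, m_2 = -111/31, m_3 = -639/62, m_4 = 0.
On [-2, 0], s(x) = -3 - 219/62·(x + 2) + 0·(x + 2)² + 47/62·(x + 2)³.
With (x + 2) = 1/2: s(-3/2) = -2317/496.

-4.6714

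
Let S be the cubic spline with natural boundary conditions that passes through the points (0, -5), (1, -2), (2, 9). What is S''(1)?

12

With m_i denoting the second derivative at x_i, h_i = 1, 1, and Δ_i = (y_(i+1) − y_i)/h_i = 3, 11:
  1·m_0 + 4·m_1 + 1·m_2 = 6(Δ_1 - Δ_0) = 48
Natural end conditions: m_0 = m_2 = 0.
Solving the tridiagonal system: m_0 = 0, m_1 = 12, m_2 = 0.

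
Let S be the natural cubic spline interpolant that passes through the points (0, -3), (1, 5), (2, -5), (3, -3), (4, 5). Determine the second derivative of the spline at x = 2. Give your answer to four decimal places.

With m_i denoting the second derivative at x_i, h_i = 1, 1, 1, 1, and Δ_i = (y_(i+1) − y_i)/h_i = 8, -10, 2, 8:
  1·m_0 + 4·m_1 + 1·m_2 = 6(Δ_1 - Δ_0) = -108
  1·m_1 + 4·m_2 + 1·m_3 = 6(Δ_2 - Δ_1) = 72
  1·m_2 + 4·m_3 + 1·m_4 = 6(Δ_3 - Δ_2) = 36
Natural end conditions: m_0 = m_4 = 0.
Forward elimination and back-substitution give m_0 = 0, m_1 = -234/7, m_2 = 180/7, m_3 = 18/7, m_4 = 0.

25.7143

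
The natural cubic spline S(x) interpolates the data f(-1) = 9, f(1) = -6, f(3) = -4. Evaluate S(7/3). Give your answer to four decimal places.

Put M_i = S'' at the i-th knot. Here h = (2, 2) and Δ = (-15/2, 1), so the interior equations h_(i-1)·M_(i-1) + 2(h_(i-1)+h_i)·M_i + h_i·M_(i+1) = 6(Δ_i − Δ_(i-1)) read
  2·M_0 + 8·M_1 + 2·M_2 = 6(Δ_1 - Δ_0) = 51
Natural end conditions: M_0 = M_2 = 0.
Forward elimination and back-substitution give M_0 = 0, M_1 = 51/8, M_2 = 0.
On [1, 3], S(x) = -6 - 13/4·(x - 1) + 51/16·(x - 1)² - 17/32·(x - 1)³.
With (x - 1) = 4/3: S(7/3) = -160/27.

-5.9259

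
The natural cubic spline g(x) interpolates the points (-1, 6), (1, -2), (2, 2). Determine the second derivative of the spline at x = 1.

Write σ_i for g''(x_i). With h_i = 2, 1 and divided differences Δ_i = -4, 4, the continuity of g' gives the tridiagonal system
  2·σ_0 + 6·σ_1 + 1·σ_2 = 6(Δ_1 - Δ_0) = 48
Natural end conditions: σ_0 = σ_2 = 0.
Solving: σ_0 = 0, σ_1 = 8, σ_2 = 0.

8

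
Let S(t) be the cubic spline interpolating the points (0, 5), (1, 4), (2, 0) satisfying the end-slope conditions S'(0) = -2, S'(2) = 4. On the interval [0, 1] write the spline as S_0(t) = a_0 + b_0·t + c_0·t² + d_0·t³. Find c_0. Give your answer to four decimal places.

Write M_i for S''(x_i). With h_i = 1, 1 and divided differences Δ_i = -1, -4, the continuity of S' gives the tridiagonal system
  1·M_0 + 4·M_1 + 1·M_2 = 6(Δ_1 - Δ_0) = -18
Clamped end conditions give two more equations: 2h_0·M_0 + h_0·M_1 = 6(Δ_0 - S'(0)) = 6 and h_1·M_1 + 2h_1·M_2 = 6(S'(2) - Δ_1) = 48.
Hence M_0 = 21/2, M_1 = -15, M_2 = 63/2.
On [0, 1], with S_0(t) = a_0 + b_0·t + c_0·t² + d_0·t³: c_0 = M_0/2 = 21/4, d_0 = (M_1 - M_0)/(6h_0) = -17/4, b_0 = Δ_0 - h_0(2M_0 + M_1)/6 = -2.

5.2500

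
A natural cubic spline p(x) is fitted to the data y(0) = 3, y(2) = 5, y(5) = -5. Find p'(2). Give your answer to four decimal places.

Let M_i = p''(x_i). Step sizes h_i = 2, 3; slopes of the chords Δ_i = (y_(i+1) - y_i)/h_i = 1, -10/3.
  2·M_0 + 10·M_1 + 3·M_2 = 6(Δ_1 - Δ_0) = -26
Natural end conditions: M_0 = M_2 = 0.
Hence M_0 = 0, M_1 = -13/5, M_2 = 0.
On [2, 5], p'(x) = b_1 + 2c_1·(x - 2) + 3d_1·(x - 2)² with b_1 = Δ_1 - h_1(2M_1 + M_2)/6 = -11/15, c_1 = M_1/2 = -13/10, d_1 = (M_2 - M_1)/(6h_1) = 13/90. So p'(2) = -11/15.

-0.7333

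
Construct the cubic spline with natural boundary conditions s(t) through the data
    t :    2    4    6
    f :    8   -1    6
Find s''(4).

6

Write m_i for s''(x_i). With h_i = 2, 2 and divided differences Δ_i = -9/2, 7/2, the continuity of s' gives the tridiagonal system
  2·m_0 + 8·m_1 + 2·m_2 = 6(Δ_1 - Δ_0) = 48
Natural end conditions: m_0 = m_2 = 0.
Hence m_0 = 0, m_1 = 6, m_2 = 0.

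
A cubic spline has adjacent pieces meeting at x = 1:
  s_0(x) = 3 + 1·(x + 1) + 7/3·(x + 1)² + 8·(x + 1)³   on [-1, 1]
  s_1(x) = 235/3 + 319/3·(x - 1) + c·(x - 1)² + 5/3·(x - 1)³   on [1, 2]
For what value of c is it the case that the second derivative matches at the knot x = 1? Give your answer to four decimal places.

50.3333

s_0''(x) = 14/3 + 48·(x + 1), so s_0''(1) = 302/3. On the right, s_1''(1) = 2c, so c = 151/3.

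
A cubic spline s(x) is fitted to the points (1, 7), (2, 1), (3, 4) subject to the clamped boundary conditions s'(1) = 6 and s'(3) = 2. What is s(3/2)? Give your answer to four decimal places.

Let M_i = s''(x_i). Step sizes h_i = 1, 1; slopes of the chords Δ_i = (y_(i+1) - y_i)/h_i = -6, 3.
  1·M_0 + 4·M_1 + 1·M_2 = 6(Δ_1 - Δ_0) = 54
Clamped end conditions give two more equations: 2h_0·M_0 + h_0·M_1 = 6(Δ_0 - s'(1)) = -72 and h_1·M_1 + 2h_1·M_2 = 6(s'(3) - Δ_1) = -6.
Forward elimination and back-substitution give M_0 = -103/2, M_1 = 31, M_2 = -37/2.
On [1, 2], s(x) = 7 + 6·(x - 1) - 103/4·(x - 1)² + 55/4·(x - 1)³.
With (x - 1) = 1/2: s(3/2) = 169/32.

5.2813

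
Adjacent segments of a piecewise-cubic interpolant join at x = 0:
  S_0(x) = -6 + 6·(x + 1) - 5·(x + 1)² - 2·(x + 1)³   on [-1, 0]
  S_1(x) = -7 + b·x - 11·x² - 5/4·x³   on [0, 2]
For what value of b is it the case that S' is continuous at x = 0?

S_0'(x) = 6 - 10·(x + 1) - 6·(x + 1)², so S_0'(0) = -10. On the right, S_1'(0) = b, so b = -10.

-10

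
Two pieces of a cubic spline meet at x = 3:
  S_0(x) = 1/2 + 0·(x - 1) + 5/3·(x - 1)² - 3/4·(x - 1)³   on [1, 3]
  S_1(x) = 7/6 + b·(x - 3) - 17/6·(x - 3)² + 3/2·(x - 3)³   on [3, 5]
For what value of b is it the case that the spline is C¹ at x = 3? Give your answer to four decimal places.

S_0'(x) = 0 + 10/3·(x - 1) - 9/4·(x - 1)², so S_0'(3) = -7/3. On the right, S_1'(3) = b, so b = -7/3.

-2.3333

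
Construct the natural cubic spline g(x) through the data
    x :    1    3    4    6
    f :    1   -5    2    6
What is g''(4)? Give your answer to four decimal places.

-6.8571

Write M_i for g''(x_i). With h_i = 2, 1, 2 and divided differences Δ_i = -3, 7, 2, the continuity of g' gives the tridiagonal system
  2·M_0 + 6·M_1 + 1·M_2 = 6(Δ_1 - Δ_0) = 60
  1·M_1 + 6·M_2 + 2·M_3 = 6(Δ_2 - Δ_1) = -30
Natural end conditions: M_0 = M_3 = 0.
Hence M_0 = 0, M_1 = 78/7, M_2 = -48/7, M_3 = 0.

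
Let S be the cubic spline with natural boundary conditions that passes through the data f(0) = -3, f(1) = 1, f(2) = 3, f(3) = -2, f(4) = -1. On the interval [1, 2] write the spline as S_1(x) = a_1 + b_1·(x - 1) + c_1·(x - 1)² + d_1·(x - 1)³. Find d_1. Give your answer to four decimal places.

-2.3571

Write M_i for S''(x_i). With h_i = 1, 1, 1, 1 and divided differences Δ_i = 4, 2, -5, 1, the continuity of S' gives the tridiagonal system
  1·M_0 + 4·M_1 + 1·M_2 = 6(Δ_1 - Δ_0) = -12
  1·M_1 + 4·M_2 + 1·M_3 = 6(Δ_2 - Δ_1) = -42
  1·M_2 + 4·M_3 + 1·M_4 = 6(Δ_3 - Δ_2) = 36
Natural end conditions: M_0 = M_4 = 0.
Hence M_0 = 0, M_1 = 3/7, M_2 = -96/7, M_3 = 87/7, M_4 = 0.
On [1, 2], with S_1(x) = a_1 + b_1·(x - 1) + c_1·(x - 1)² + d_1·(x - 1)³: c_1 = M_1/2 = 3/14, d_1 = (M_2 - M_1)/(6h_1) = -33/14, b_1 = Δ_1 - h_1(2M_1 + M_2)/6 = 29/7.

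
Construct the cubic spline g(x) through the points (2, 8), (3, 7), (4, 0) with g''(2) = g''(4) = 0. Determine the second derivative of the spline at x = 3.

Let m_i = g''(x_i). Step sizes h_i = 1, 1; slopes of the chords Δ_i = (y_(i+1) - y_i)/h_i = -1, -7.
  1·m_0 + 4·m_1 + 1·m_2 = 6(Δ_1 - Δ_0) = -36
Natural end conditions: m_0 = m_2 = 0.
Hence m_0 = 0, m_1 = -9, m_2 = 0.

-9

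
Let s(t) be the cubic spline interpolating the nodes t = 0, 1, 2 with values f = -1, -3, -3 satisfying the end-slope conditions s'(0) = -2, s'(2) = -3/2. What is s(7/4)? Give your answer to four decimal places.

-2.8184

Put σ_i = s'' at the i-th knot. Here h = (1, 1) and Δ = (-2, 0), so the interior equations h_(i-1)·σ_(i-1) + 2(h_(i-1)+h_i)·σ_i + h_i·σ_(i+1) = 6(Δ_i − Δ_(i-1)) read
  1·σ_0 + 4·σ_1 + 1·σ_2 = 6(Δ_1 - Δ_0) = 12
Clamped end conditions give two more equations: 2h_0·σ_0 + h_0·σ_1 = 6(Δ_0 - s'(0)) = 0 and h_1·σ_1 + 2h_1·σ_2 = 6(s'(2) - Δ_1) = -9.
Hence σ_0 = -11/4, σ_1 = 11/2, σ_2 = -29/4.
On [1, 2], s(t) = -3 - 5/8·(t - 1) + 11/4·(t - 1)² - 17/8·(t - 1)³.
With (t - 1) = 3/4: s(7/4) = -1443/512.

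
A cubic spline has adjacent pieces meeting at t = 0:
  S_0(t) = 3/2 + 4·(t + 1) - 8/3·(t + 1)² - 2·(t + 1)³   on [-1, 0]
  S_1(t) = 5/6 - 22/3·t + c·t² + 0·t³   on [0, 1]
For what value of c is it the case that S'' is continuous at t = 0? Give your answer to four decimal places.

-8.6667

S_0''(t) = -16/3 - 12·(t + 1), so S_0''(0) = -52/3. On the right, S_1''(0) = 2c, so c = -26/3.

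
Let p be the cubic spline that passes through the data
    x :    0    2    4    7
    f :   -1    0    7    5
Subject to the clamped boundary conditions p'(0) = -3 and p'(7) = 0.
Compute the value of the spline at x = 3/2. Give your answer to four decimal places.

Write m_i for p''(x_i). With h_i = 2, 2, 3 and divided differences Δ_i = 1/2, 7/2, -2/3, the continuity of p' gives the tridiagonal system
  2·m_0 + 8·m_1 + 2·m_2 = 6(Δ_1 - Δ_0) = 18
  2·m_1 + 10·m_2 + 3·m_3 = 6(Δ_2 - Δ_1) = -25
Clamped end conditions give two more equations: 2h_0·m_0 + h_0·m_1 = 6(Δ_0 - p'(0)) = 21 and h_2·m_2 + 2h_2·m_3 = 6(p'(7) - Δ_2) = 4.
Solving: m_0 = 155/37, m_1 = 157/74, m_2 = -136/37, m_3 = 278/111.
On [0, 2], p(x) = -1 - 3·x + 155/74·x² - 51/296·x³.
With x = 3/2: p(3/2) = -3241/2368.

-1.3687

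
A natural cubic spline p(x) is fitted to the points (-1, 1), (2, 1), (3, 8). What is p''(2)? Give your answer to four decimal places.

Write σ_i for p''(x_i). With h_i = 3, 1 and divided differences Δ_i = 0, 7, the continuity of p' gives the tridiagonal system
  3·σ_0 + 8·σ_1 + 1·σ_2 = 6(Δ_1 - Δ_0) = 42
Natural end conditions: σ_0 = σ_2 = 0.
Hence σ_0 = 0, σ_1 = 21/4, σ_2 = 0.

5.2500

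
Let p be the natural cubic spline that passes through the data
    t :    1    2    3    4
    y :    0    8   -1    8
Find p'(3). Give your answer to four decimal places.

-2.8667

Write M_i for p''(x_i). With h_i = 1, 1, 1 and divided differences Δ_i = 8, -9, 9, the continuity of p' gives the tridiagonal system
  1·M_0 + 4·M_1 + 1·M_2 = 6(Δ_1 - Δ_0) = -102
  1·M_1 + 4·M_2 + 1·M_3 = 6(Δ_2 - Δ_1) = 108
Natural end conditions: M_0 = M_3 = 0.
Hence M_0 = 0, M_1 = -172/5, M_2 = 178/5, M_3 = 0.
On [3, 4], p'(t) = b_2 + 2c_2·(t - 3) + 3d_2·(t - 3)² with b_2 = Δ_2 - h_2(2M_2 + M_3)/6 = -43/15, c_2 = M_2/2 = 89/5, d_2 = (M_3 - M_2)/(6h_2) = -89/15. So p'(3) = -43/15.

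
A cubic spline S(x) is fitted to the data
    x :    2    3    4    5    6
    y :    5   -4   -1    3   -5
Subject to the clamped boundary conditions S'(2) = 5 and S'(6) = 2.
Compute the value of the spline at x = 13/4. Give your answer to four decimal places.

-5.0488

Write M_i for S''(x_i). With h_i = 1, 1, 1, 1 and divided differences Δ_i = -9, 3, 4, -8, the continuity of S' gives the tridiagonal system
  1·M_0 + 4·M_1 + 1·M_2 = 6(Δ_1 - Δ_0) = 72
  1·M_1 + 4·M_2 + 1·M_3 = 6(Δ_2 - Δ_1) = 6
  1·M_2 + 4·M_3 + 1·M_4 = 6(Δ_3 - Δ_2) = -72
Clamped end conditions give two more equations: 2h_0·M_0 + h_0·M_1 = 6(Δ_0 - S'(2)) = -84 and h_3·M_3 + 2h_3·M_4 = 6(S'(6) - Δ_3) = 60.
Solving the tridiagonal system: M_0 = -1629/28, M_1 = 453/14, M_2 = 3/4, M_3 = -411/14, M_4 = 1251/28.
On [3, 4], S(x) = -4 - 443/56·(x - 3) + 453/28·(x - 3)² - 295/56·(x - 3)³.
With (x - 3) = 1/4: S(13/4) = -2585/512.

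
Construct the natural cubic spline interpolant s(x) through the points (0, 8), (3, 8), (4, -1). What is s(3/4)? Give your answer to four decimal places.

Write M_i for s''(x_i). With h_i = 3, 1 and divided differences Δ_i = 0, -9, the continuity of s' gives the tridiagonal system
  3·M_0 + 8·M_1 + 1·M_2 = 6(Δ_1 - Δ_0) = -54
Natural end conditions: M_0 = M_2 = 0.
Solving the tridiagonal system: M_0 = 0, M_1 = -27/4, M_2 = 0.
On [0, 3], s(x) = 8 + 27/8·x + 0·x² - 3/8·x³.
With x = 3/4: s(3/4) = 5311/512.

10.3730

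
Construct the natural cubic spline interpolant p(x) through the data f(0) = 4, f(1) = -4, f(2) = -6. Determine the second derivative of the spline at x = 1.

With σ_i denoting the second derivative at x_i, h_i = 1, 1, and Δ_i = (y_(i+1) − y_i)/h_i = -8, -2:
  1·σ_0 + 4·σ_1 + 1·σ_2 = 6(Δ_1 - Δ_0) = 36
Natural end conditions: σ_0 = σ_2 = 0.
Hence σ_0 = 0, σ_1 = 9, σ_2 = 0.

9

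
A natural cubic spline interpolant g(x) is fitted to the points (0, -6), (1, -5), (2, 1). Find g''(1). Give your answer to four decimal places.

Write M_i for g''(x_i). With h_i = 1, 1 and divided differences Δ_i = 1, 6, the continuity of g' gives the tridiagonal system
  1·M_0 + 4·M_1 + 1·M_2 = 6(Δ_1 - Δ_0) = 30
Natural end conditions: M_0 = M_2 = 0.
Hence M_0 = 0, M_1 = 15/2, M_2 = 0.

7.5000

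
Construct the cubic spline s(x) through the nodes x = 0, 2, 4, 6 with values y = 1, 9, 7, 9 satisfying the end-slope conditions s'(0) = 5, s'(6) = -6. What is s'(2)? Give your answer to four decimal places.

Write m_i for s''(x_i). With h_i = 2, 2, 2 and divided differences Δ_i = 4, -1, 1, the continuity of s' gives the tridiagonal system
  2·m_0 + 8·m_1 + 2·m_2 = 6(Δ_1 - Δ_0) = -30
  2·m_1 + 8·m_2 + 2·m_3 = 6(Δ_2 - Δ_1) = 12
Clamped end conditions give two more equations: 2h_0·m_0 + h_0·m_1 = 6(Δ_0 - s'(0)) = -6 and h_2·m_2 + 2h_2·m_3 = 6(s'(6) - Δ_2) = -42.
Hence m_0 = 4/3, m_1 = -17/3, m_2 = 19/3, m_3 = -41/3.
On [2, 4], s'(x) = b_1 + 2c_1·(x - 2) + 3d_1·(x - 2)² with b_1 = Δ_1 - h_1(2m_1 + m_2)/6 = 2/3, c_1 = m_1/2 = -17/6, d_1 = (m_2 - m_1)/(6h_1) = 1. So s'(2) = 2/3.

0.6667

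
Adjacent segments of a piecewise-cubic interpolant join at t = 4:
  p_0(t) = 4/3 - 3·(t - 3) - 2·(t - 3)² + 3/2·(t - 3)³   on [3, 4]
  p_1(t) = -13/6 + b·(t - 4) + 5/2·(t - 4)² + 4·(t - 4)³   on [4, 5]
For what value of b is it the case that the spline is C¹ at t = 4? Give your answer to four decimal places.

-2.5000

p_0'(t) = -3 - 4·(t - 3) + 9/2·(t - 3)², so p_0'(4) = -5/2. On the right, p_1'(4) = b, so b = -5/2.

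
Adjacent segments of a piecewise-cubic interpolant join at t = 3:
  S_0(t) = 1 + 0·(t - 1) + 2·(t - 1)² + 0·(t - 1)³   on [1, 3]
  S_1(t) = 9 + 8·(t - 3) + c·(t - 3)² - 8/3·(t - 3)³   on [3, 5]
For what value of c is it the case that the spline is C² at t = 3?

2

S_0''(t) = 4 + 0·(t - 1), so S_0''(3) = 4. On the right, S_1''(3) = 2c, so c = 2.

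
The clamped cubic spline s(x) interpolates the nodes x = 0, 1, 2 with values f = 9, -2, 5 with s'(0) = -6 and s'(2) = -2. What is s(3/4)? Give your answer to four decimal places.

-0.4219

Put M_i = s'' at the i-th knot. Here h = (1, 1) and Δ = (-11, 7), so the interior equations h_(i-1)·M_(i-1) + 2(h_(i-1)+h_i)·M_i + h_i·M_(i+1) = 6(Δ_i − Δ_(i-1)) read
  1·M_0 + 4·M_1 + 1·M_2 = 6(Δ_1 - Δ_0) = 108
Clamped end conditions give two more equations: 2h_0·M_0 + h_0·M_1 = 6(Δ_0 - s'(0)) = -30 and h_1·M_1 + 2h_1·M_2 = 6(s'(2) - Δ_1) = -54.
Solving: M_0 = -40, M_1 = 50, M_2 = -52.
On [0, 1], s(x) = 9 - 6·x - 20·x² + 15·x³.
With x = 3/4: s(3/4) = -27/64.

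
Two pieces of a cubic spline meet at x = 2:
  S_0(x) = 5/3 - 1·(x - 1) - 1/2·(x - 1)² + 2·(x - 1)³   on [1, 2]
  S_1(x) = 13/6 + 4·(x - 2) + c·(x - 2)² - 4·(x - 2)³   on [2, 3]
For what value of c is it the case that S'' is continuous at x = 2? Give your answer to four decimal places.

S_0''(x) = -1 + 12·(x - 1), so S_0''(2) = 11. On the right, S_1''(2) = 2c, so c = 11/2.

5.5000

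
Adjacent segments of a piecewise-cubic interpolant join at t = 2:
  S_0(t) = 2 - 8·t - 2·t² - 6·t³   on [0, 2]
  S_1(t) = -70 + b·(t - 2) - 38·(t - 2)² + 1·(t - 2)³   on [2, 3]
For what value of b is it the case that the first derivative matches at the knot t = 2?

S_0'(t) = -8 - 4·t - 18·t², so S_0'(2) = -88. On the right, S_1'(2) = b, so b = -88.

-88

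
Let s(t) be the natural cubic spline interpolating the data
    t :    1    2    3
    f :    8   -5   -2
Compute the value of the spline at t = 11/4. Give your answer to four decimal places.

-3.6875

Write M_i for s''(x_i). With h_i = 1, 1 and divided differences Δ_i = -13, 3, the continuity of s' gives the tridiagonal system
  1·M_0 + 4·M_1 + 1·M_2 = 6(Δ_1 - Δ_0) = 96
Natural end conditions: M_0 = M_2 = 0.
Solving: M_0 = 0, M_1 = 24, M_2 = 0.
On [2, 3], s(t) = -5 - 5·(t - 2) + 12·(t - 2)² - 4·(t - 2)³.
With (t - 2) = 3/4: s(11/4) = -59/16.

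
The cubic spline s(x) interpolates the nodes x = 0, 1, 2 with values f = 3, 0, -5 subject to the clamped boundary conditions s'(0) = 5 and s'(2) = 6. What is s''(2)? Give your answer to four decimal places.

36.5000

Put m_i = s'' at the i-th knot. Here h = (1, 1) and Δ = (-3, -5), so the interior equations h_(i-1)·m_(i-1) + 2(h_(i-1)+h_i)·m_i + h_i·m_(i+1) = 6(Δ_i − Δ_(i-1)) read
  1·m_0 + 4·m_1 + 1·m_2 = 6(Δ_1 - Δ_0) = -12
Clamped end conditions give two more equations: 2h_0·m_0 + h_0·m_1 = 6(Δ_0 - s'(0)) = -48 and h_1·m_1 + 2h_1·m_2 = 6(s'(2) - Δ_1) = 66.
Hence m_0 = -41/2, m_1 = -7, m_2 = 73/2.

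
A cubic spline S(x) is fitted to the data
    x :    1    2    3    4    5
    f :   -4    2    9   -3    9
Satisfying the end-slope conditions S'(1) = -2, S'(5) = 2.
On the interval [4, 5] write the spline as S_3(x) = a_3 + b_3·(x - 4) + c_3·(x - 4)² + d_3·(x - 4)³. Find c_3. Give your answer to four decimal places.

Put m_i = S'' at the i-th knot. Here h = (1, 1, 1, 1) and Δ = (6, 7, -12, 12), so the interior equations h_(i-1)·m_(i-1) + 2(h_(i-1)+h_i)·m_i + h_i·m_(i+1) = 6(Δ_i − Δ_(i-1)) read
  1·m_0 + 4·m_1 + 1·m_2 = 6(Δ_1 - Δ_0) = 6
  1·m_1 + 4·m_2 + 1·m_3 = 6(Δ_2 - Δ_1) = -114
  1·m_2 + 4·m_3 + 1·m_4 = 6(Δ_3 - Δ_2) = 144
Clamped end conditions give two more equations: 2h_0·m_0 + h_0·m_1 = 6(Δ_0 - S'(1)) = 48 and h_3·m_3 + 2h_3·m_4 = 6(S'(5) - Δ_3) = -60.
Solving: m_0 = 559/28, m_1 = 113/14, m_2 = -185/4, m_3 = 881/14, m_4 = -1721/28.
On [4, 5], with S_3(x) = a_3 + b_3·(x - 4) + c_3·(x - 4)² + d_3·(x - 4)³: c_3 = m_3/2 = 881/28, d_3 = (m_4 - m_3)/(6h_3) = -1161/56, b_3 = Δ_3 - h_3(2m_3 + m_4)/6 = 71/56.

31.4643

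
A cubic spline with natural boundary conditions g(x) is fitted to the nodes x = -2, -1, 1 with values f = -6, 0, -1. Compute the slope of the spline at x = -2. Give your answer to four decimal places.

7.0833

Write σ_i for g''(x_i). With h_i = 1, 2 and divided differences Δ_i = 6, -1/2, the continuity of g' gives the tridiagonal system
  1·σ_0 + 6·σ_1 + 2·σ_2 = 6(Δ_1 - Δ_0) = -39
Natural end conditions: σ_0 = σ_2 = 0.
Hence σ_0 = 0, σ_1 = -13/2, σ_2 = 0.
On [-2, -1], g'(x) = b_0 + 2c_0·(x + 2) + 3d_0·(x + 2)² with b_0 = Δ_0 - h_0(2σ_0 + σ_1)/6 = 85/12, c_0 = σ_0/2 = 0, d_0 = (σ_1 - σ_0)/(6h_0) = -13/12. So g'(-2) = 85/12.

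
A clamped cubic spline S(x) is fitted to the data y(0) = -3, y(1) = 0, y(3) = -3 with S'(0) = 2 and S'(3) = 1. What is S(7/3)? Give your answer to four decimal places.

-2.3086

Write M_i for S''(x_i). With h_i = 1, 2 and divided differences Δ_i = 3, -3/2, the continuity of S' gives the tridiagonal system
  1·M_0 + 6·M_1 + 2·M_2 = 6(Δ_1 - Δ_0) = -27
Clamped end conditions give two more equations: 2h_0·M_0 + h_0·M_1 = 6(Δ_0 - S'(0)) = 6 and h_1·M_1 + 2h_1·M_2 = 6(S'(3) - Δ_1) = 15.
Hence M_0 = 43/6, M_1 = -25/3, M_2 = 95/12.
On [1, 3], S(x) = 0 + 17/12·(x - 1) - 25/6·(x - 1)² + 65/48·(x - 1)³.
With (x - 1) = 4/3: S(7/3) = -187/81.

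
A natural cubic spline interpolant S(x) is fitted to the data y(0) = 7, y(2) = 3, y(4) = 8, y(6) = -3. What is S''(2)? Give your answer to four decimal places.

5.2000

Write σ_i for S''(x_i). With h_i = 2, 2, 2 and divided differences Δ_i = -2, 5/2, -11/2, the continuity of S' gives the tridiagonal system
  2·σ_0 + 8·σ_1 + 2·σ_2 = 6(Δ_1 - Δ_0) = 27
  2·σ_1 + 8·σ_2 + 2·σ_3 = 6(Δ_2 - Δ_1) = -48
Natural end conditions: σ_0 = σ_3 = 0.
Forward elimination and back-substitution give σ_0 = 0, σ_1 = 26/5, σ_2 = -73/10, σ_3 = 0.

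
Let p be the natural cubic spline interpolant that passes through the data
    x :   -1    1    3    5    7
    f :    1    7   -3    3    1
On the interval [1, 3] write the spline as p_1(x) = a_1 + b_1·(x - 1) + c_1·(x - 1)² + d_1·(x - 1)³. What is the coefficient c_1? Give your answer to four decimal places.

-4.1786

Write M_i for p''(x_i). With h_i = 2, 2, 2, 2 and divided differences Δ_i = 3, -5, 3, -1, the continuity of p' gives the tridiagonal system
  2·M_0 + 8·M_1 + 2·M_2 = 6(Δ_1 - Δ_0) = -48
  2·M_1 + 8·M_2 + 2·M_3 = 6(Δ_2 - Δ_1) = 48
  2·M_2 + 8·M_3 + 2·M_4 = 6(Δ_3 - Δ_2) = -24
Natural end conditions: M_0 = M_4 = 0.
Solving the tridiagonal system: M_0 = 0, M_1 = -117/14, M_2 = 66/7, M_3 = -75/14, M_4 = 0.
On [1, 3], with p_1(x) = a_1 + b_1·(x - 1) + c_1·(x - 1)² + d_1·(x - 1)³: c_1 = M_1/2 = -117/28, d_1 = (M_2 - M_1)/(6h_1) = 83/56, b_1 = Δ_1 - h_1(2M_1 + M_2)/6 = -18/7.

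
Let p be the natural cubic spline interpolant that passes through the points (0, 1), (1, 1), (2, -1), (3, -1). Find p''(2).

4

Write σ_i for p''(x_i). With h_i = 1, 1, 1 and divided differences Δ_i = 0, -2, 0, the continuity of p' gives the tridiagonal system
  1·σ_0 + 4·σ_1 + 1·σ_2 = 6(Δ_1 - Δ_0) = -12
  1·σ_1 + 4·σ_2 + 1·σ_3 = 6(Δ_2 - Δ_1) = 12
Natural end conditions: σ_0 = σ_3 = 0.
Solving the tridiagonal system: σ_0 = 0, σ_1 = -4, σ_2 = 4, σ_3 = 0.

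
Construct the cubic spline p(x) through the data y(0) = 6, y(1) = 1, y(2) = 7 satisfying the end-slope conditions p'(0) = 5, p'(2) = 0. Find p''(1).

38

Put m_i = p'' at the i-th knot. Here h = (1, 1) and Δ = (-5, 6), so the interior equations h_(i-1)·m_(i-1) + 2(h_(i-1)+h_i)·m_i + h_i·m_(i+1) = 6(Δ_i − Δ_(i-1)) read
  1·m_0 + 4·m_1 + 1·m_2 = 6(Δ_1 - Δ_0) = 66
Clamped end conditions give two more equations: 2h_0·m_0 + h_0·m_1 = 6(Δ_0 - p'(0)) = -60 and h_1·m_1 + 2h_1·m_2 = 6(p'(2) - Δ_1) = -36.
Forward elimination and back-substitution give m_0 = -49, m_1 = 38, m_2 = -37.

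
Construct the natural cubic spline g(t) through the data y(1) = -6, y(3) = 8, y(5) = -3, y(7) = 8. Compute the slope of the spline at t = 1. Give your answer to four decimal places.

11.0667

With m_i denoting the second derivative at x_i, h_i = 2, 2, 2, and Δ_i = (y_(i+1) − y_i)/h_i = 7, -11/2, 11/2:
  2·m_0 + 8·m_1 + 2·m_2 = 6(Δ_1 - Δ_0) = -75
  2·m_1 + 8·m_2 + 2·m_3 = 6(Δ_2 - Δ_1) = 66
Natural end conditions: m_0 = m_3 = 0.
Solving: m_0 = 0, m_1 = -61/5, m_2 = 113/10, m_3 = 0.
On [1, 3], g'(t) = b_0 + 2c_0·(t - 1) + 3d_0·(t - 1)² with b_0 = Δ_0 - h_0(2m_0 + m_1)/6 = 166/15, c_0 = m_0/2 = 0, d_0 = (m_1 - m_0)/(6h_0) = -61/60. So g'(1) = 166/15.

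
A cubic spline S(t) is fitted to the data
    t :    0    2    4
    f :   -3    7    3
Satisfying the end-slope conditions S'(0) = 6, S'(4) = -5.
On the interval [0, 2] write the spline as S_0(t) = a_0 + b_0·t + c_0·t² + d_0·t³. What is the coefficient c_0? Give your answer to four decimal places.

0.5000

Write m_i for S''(x_i). With h_i = 2, 2 and divided differences Δ_i = 5, -2, the continuity of S' gives the tridiagonal system
  2·m_0 + 8·m_1 + 2·m_2 = 6(Δ_1 - Δ_0) = -42
Clamped end conditions give two more equations: 2h_0·m_0 + h_0·m_1 = 6(Δ_0 - S'(0)) = -6 and h_1·m_1 + 2h_1·m_2 = 6(S'(4) - Δ_1) = -18.
Solving: m_0 = 1, m_1 = -5, m_2 = -2.
On [0, 2], with S_0(t) = a_0 + b_0·t + c_0·t² + d_0·t³: c_0 = m_0/2 = 1/2, d_0 = (m_1 - m_0)/(6h_0) = -1/2, b_0 = Δ_0 - h_0(2m_0 + m_1)/6 = 6.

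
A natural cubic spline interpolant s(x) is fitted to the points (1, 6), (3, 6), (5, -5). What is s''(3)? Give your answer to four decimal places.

Let σ_i = s''(x_i). Step sizes h_i = 2, 2; slopes of the chords Δ_i = (y_(i+1) - y_i)/h_i = 0, -11/2.
  2·σ_0 + 8·σ_1 + 2·σ_2 = 6(Δ_1 - Δ_0) = -33
Natural end conditions: σ_0 = σ_2 = 0.
Hence σ_0 = 0, σ_1 = -33/8, σ_2 = 0.

-4.1250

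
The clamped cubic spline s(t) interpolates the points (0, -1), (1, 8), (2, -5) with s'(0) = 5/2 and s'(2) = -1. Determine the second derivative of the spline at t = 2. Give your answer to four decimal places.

Put M_i = s'' at the i-th knot. Here h = (1, 1) and Δ = (9, -13), so the interior equations h_(i-1)·M_(i-1) + 2(h_(i-1)+h_i)·M_i + h_i·M_(i+1) = 6(Δ_i − Δ_(i-1)) read
  1·M_0 + 4·M_1 + 1·M_2 = 6(Δ_1 - Δ_0) = -132
Clamped end conditions give two more equations: 2h_0·M_0 + h_0·M_1 = 6(Δ_0 - s'(0)) = 39 and h_1·M_1 + 2h_1·M_2 = 6(s'(2) - Δ_1) = 72.
Solving the tridiagonal system: M_0 = 203/4, M_1 = -125/2, M_2 = 269/4.

67.2500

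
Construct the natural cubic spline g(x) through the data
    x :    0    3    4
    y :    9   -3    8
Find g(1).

Let M_i = g''(x_i). Step sizes h_i = 3, 1; slopes of the chords Δ_i = (y_(i+1) - y_i)/h_i = -4, 11.
  3·M_0 + 8·M_1 + 1·M_2 = 6(Δ_1 - Δ_0) = 90
Natural end conditions: M_0 = M_2 = 0.
Solving the tridiagonal system: M_0 = 0, M_1 = 45/4, M_2 = 0.
On [0, 3], g(x) = 9 - 77/8·x + 0·x² + 5/8·x³.
With x = 1: g(1) = 0.

0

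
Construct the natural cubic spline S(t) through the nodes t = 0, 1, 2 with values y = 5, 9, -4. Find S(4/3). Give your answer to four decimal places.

6.2407

With m_i denoting the second derivative at x_i, h_i = 1, 1, and Δ_i = (y_(i+1) − y_i)/h_i = 4, -13:
  1·m_0 + 4·m_1 + 1·m_2 = 6(Δ_1 - Δ_0) = -102
Natural end conditions: m_0 = m_2 = 0.
Solving: m_0 = 0, m_1 = -51/2, m_2 = 0.
On [1, 2], S(t) = 9 - 9/2·(t - 1) - 51/4·(t - 1)² + 17/4·(t - 1)³.
With (t - 1) = 1/3: S(4/3) = 337/54.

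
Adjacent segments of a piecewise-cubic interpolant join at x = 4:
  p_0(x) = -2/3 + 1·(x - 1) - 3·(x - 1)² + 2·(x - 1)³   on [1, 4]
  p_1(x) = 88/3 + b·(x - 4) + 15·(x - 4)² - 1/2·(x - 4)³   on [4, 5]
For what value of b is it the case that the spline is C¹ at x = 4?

p_0'(x) = 1 - 6·(x - 1) + 6·(x - 1)², so p_0'(4) = 37. On the right, p_1'(4) = b, so b = 37.

37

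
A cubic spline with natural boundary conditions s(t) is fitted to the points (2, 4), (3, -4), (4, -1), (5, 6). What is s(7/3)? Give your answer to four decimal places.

Let m_i = s''(x_i). Step sizes h_i = 1, 1, 1; slopes of the chords Δ_i = (y_(i+1) - y_i)/h_i = -8, 3, 7.
  1·m_0 + 4·m_1 + 1·m_2 = 6(Δ_1 - Δ_0) = 66
  1·m_1 + 4·m_2 + 1·m_3 = 6(Δ_2 - Δ_1) = 24
Natural end conditions: m_0 = m_3 = 0.
Hence m_0 = 0, m_1 = 16, m_2 = 2, m_3 = 0.
On [2, 3], s(t) = 4 - 32/3·(t - 2) + 0·(t - 2)² + 8/3·(t - 2)³.
With (t - 2) = 1/3: s(7/3) = 44/81.

0.5432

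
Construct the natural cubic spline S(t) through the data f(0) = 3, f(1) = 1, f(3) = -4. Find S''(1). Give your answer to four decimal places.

-0.5000

Put m_i = S'' at the i-th knot. Here h = (1, 2) and Δ = (-2, -5/2), so the interior equations h_(i-1)·m_(i-1) + 2(h_(i-1)+h_i)·m_i + h_i·m_(i+1) = 6(Δ_i − Δ_(i-1)) read
  1·m_0 + 6·m_1 + 2·m_2 = 6(Δ_1 - Δ_0) = -3
Natural end conditions: m_0 = m_2 = 0.
Solving the tridiagonal system: m_0 = 0, m_1 = -1/2, m_2 = 0.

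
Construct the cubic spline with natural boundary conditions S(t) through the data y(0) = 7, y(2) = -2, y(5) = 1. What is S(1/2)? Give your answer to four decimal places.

Let M_i = S''(x_i). Step sizes h_i = 2, 3; slopes of the chords Δ_i = (y_(i+1) - y_i)/h_i = -9/2, 1.
  2·M_0 + 10·M_1 + 3·M_2 = 6(Δ_1 - Δ_0) = 33
Natural end conditions: M_0 = M_2 = 0.
Forward elimination and back-substitution give M_0 = 0, M_1 = 33/10, M_2 = 0.
On [0, 2], S(t) = 7 - 28/5·t + 0·t² + 11/40·t³.
With t = 1/2: S(1/2) = 271/64.

4.2344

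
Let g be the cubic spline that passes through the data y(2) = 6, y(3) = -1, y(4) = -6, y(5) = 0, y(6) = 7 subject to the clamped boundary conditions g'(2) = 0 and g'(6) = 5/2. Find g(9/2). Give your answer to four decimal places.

Let M_i = g''(x_i). Step sizes h_i = 1, 1, 1, 1; slopes of the chords Δ_i = (y_(i+1) - y_i)/h_i = -7, -5, 6, 7.
  1·M_0 + 4·M_1 + 1·M_2 = 6(Δ_1 - Δ_0) = 12
  1·M_1 + 4·M_2 + 1·M_3 = 6(Δ_2 - Δ_1) = 66
  1·M_2 + 4·M_3 + 1·M_4 = 6(Δ_3 - Δ_2) = 6
Clamped end conditions give two more equations: 2h_0·M_0 + h_0·M_1 = 6(Δ_0 - g'(2)) = -42 and h_3·M_3 + 2h_3·M_4 = 6(g'(6) - Δ_3) = -27.
Forward elimination and back-substitution give M_0 = -1321/56, M_1 = 145/28, M_2 = 119/8, M_3 = 37/28, M_4 = -793/56.
On [4, 5], g(x) = -6 + 23/28·(x - 4) + 119/16·(x - 4)² - 253/112·(x - 4)³.
With (x - 4) = 1/2: g(9/2) = -3595/896.

-4.0123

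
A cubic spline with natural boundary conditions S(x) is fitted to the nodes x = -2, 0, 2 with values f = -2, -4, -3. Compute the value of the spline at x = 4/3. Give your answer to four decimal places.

Put m_i = S'' at the i-th knot. Here h = (2, 2) and Δ = (-1, 1/2), so the interior equations h_(i-1)·m_(i-1) + 2(h_(i-1)+h_i)·m_i + h_i·m_(i+1) = 6(Δ_i − Δ_(i-1)) read
  2·m_0 + 8·m_1 + 2·m_2 = 6(Δ_1 - Δ_0) = 9
Natural end conditions: m_0 = m_2 = 0.
Solving the tridiagonal system: m_0 = 0, m_1 = 9/8, m_2 = 0.
On [0, 2], S(x) = -4 - 1/4·x + 9/16·x² - 3/32·x³.
With x = 4/3: S(4/3) = -32/9.

-3.5556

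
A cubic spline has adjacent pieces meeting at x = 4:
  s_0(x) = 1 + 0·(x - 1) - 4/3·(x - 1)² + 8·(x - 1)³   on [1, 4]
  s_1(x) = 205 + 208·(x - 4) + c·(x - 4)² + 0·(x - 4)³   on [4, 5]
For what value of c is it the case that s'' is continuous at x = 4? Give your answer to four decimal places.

70.6667

s_0''(x) = -8/3 + 48·(x - 1), so s_0''(4) = 424/3. On the right, s_1''(4) = 2c, so c = 212/3.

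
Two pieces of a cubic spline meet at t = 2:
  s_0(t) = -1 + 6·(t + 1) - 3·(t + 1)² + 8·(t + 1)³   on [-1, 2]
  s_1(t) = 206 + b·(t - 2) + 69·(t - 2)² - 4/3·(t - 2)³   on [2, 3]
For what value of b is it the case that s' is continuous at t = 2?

s_0'(t) = 6 - 6·(t + 1) + 24·(t + 1)², so s_0'(2) = 204. On the right, s_1'(2) = b, so b = 204.

204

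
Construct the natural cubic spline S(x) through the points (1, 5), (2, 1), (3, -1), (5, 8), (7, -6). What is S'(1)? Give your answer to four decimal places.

-4.0774

Let M_i = S''(x_i). Step sizes h_i = 1, 1, 2, 2; slopes of the chords Δ_i = (y_(i+1) - y_i)/h_i = -4, -2, 9/2, -7.
  1·M_0 + 4·M_1 + 1·M_2 = 6(Δ_1 - Δ_0) = 12
  1·M_1 + 6·M_2 + 2·M_3 = 6(Δ_2 - Δ_1) = 39
  2·M_2 + 8·M_3 + 2·M_4 = 6(Δ_3 - Δ_2) = -69
Natural end conditions: M_0 = M_4 = 0.
Solving the tridiagonal system: M_0 = 0, M_1 = 13/28, M_2 = 71/7, M_3 = -625/56, M_4 = 0.
On [1, 2], S'(x) = b_0 + 2c_0·(x - 1) + 3d_0·(x - 1)² with b_0 = Δ_0 - h_0(2M_0 + M_1)/6 = -685/168, c_0 = M_0/2 = 0, d_0 = (M_1 - M_0)/(6h_0) = 13/168. So S'(1) = -685/168.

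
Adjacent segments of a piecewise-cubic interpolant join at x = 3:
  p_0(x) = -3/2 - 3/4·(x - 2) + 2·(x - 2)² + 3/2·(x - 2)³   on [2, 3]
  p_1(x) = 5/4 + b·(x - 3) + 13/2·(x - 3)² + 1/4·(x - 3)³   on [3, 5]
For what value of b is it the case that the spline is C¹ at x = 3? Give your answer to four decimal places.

7.7500

p_0'(x) = -3/4 + 4·(x - 2) + 9/2·(x - 2)², so p_0'(3) = 31/4. On the right, p_1'(3) = b, so b = 31/4.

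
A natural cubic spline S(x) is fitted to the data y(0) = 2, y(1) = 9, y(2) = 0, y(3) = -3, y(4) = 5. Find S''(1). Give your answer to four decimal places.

With σ_i denoting the second derivative at x_i, h_i = 1, 1, 1, 1, and Δ_i = (y_(i+1) − y_i)/h_i = 7, -9, -3, 8:
  1·σ_0 + 4·σ_1 + 1·σ_2 = 6(Δ_1 - Δ_0) = -96
  1·σ_1 + 4·σ_2 + 1·σ_3 = 6(Δ_2 - Δ_1) = 36
  1·σ_2 + 4·σ_3 + 1·σ_4 = 6(Δ_3 - Δ_2) = 66
Natural end conditions: σ_0 = σ_4 = 0.
Solving: σ_0 = 0, σ_1 = -759/28, σ_2 = 87/7, σ_3 = 375/28, σ_4 = 0.

-27.1071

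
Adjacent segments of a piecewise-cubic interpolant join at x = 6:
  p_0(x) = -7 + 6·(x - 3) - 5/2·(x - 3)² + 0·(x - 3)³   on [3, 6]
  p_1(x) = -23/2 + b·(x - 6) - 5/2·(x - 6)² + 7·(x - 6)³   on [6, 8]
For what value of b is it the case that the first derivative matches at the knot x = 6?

p_0'(x) = 6 - 5·(x - 3) + 0·(x - 3)², so p_0'(6) = -9. On the right, p_1'(6) = b, so b = -9.

-9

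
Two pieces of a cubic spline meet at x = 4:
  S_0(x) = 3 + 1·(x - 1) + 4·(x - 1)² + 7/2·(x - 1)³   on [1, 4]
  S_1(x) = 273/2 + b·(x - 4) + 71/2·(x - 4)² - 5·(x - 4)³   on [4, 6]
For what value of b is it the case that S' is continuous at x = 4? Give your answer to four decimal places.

S_0'(x) = 1 + 8·(x - 1) + 21/2·(x - 1)², so S_0'(4) = 239/2. On the right, S_1'(4) = b, so b = 239/2.

119.5000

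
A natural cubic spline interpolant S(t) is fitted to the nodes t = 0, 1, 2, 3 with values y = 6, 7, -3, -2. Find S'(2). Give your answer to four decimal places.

Write m_i for S''(x_i). With h_i = 1, 1, 1 and divided differences Δ_i = 1, -10, 1, the continuity of S' gives the tridiagonal system
  1·m_0 + 4·m_1 + 1·m_2 = 6(Δ_1 - Δ_0) = -66
  1·m_1 + 4·m_2 + 1·m_3 = 6(Δ_2 - Δ_1) = 66
Natural end conditions: m_0 = m_3 = 0.
Solving: m_0 = 0, m_1 = -22, m_2 = 22, m_3 = 0.
On [2, 3], S'(t) = b_2 + 2c_2·(t - 2) + 3d_2·(t - 2)² with b_2 = Δ_2 - h_2(2m_2 + m_3)/6 = -19/3, c_2 = m_2/2 = 11, d_2 = (m_3 - m_2)/(6h_2) = -11/3. So S'(2) = -19/3.

-6.3333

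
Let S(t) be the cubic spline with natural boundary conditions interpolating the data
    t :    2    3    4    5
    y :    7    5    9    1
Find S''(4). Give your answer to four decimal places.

-21.6000

Write σ_i for S''(x_i). With h_i = 1, 1, 1 and divided differences Δ_i = -2, 4, -8, the continuity of S' gives the tridiagonal system
  1·σ_0 + 4·σ_1 + 1·σ_2 = 6(Δ_1 - Δ_0) = 36
  1·σ_1 + 4·σ_2 + 1·σ_3 = 6(Δ_2 - Δ_1) = -72
Natural end conditions: σ_0 = σ_3 = 0.
Forward elimination and back-substitution give σ_0 = 0, σ_1 = 72/5, σ_2 = -108/5, σ_3 = 0.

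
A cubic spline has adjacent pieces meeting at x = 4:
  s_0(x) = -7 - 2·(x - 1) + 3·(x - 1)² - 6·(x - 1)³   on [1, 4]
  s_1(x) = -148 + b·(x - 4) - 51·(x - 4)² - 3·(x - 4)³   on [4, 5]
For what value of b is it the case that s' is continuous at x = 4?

s_0'(x) = -2 + 6·(x - 1) - 18·(x - 1)², so s_0'(4) = -146. On the right, s_1'(4) = b, so b = -146.

-146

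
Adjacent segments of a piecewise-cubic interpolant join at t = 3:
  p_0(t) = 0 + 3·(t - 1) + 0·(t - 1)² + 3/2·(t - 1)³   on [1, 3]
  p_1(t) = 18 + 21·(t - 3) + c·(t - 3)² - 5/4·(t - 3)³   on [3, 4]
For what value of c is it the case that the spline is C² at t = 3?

9

p_0''(t) = 0 + 9·(t - 1), so p_0''(3) = 18. On the right, p_1''(3) = 2c, so c = 9.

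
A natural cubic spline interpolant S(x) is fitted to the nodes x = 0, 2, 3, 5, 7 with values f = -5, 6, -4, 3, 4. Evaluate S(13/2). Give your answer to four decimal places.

4.8413

Put σ_i = S'' at the i-th knot. Here h = (2, 1, 2, 2) and Δ = (11/2, -10, 7/2, 1/2), so the interior equations h_(i-1)·σ_(i-1) + 2(h_(i-1)+h_i)·σ_i + h_i·σ_(i+1) = 6(Δ_i − Δ_(i-1)) read
  2·σ_0 + 6·σ_1 + 1·σ_2 = 6(Δ_1 - Δ_0) = -93
  1·σ_1 + 6·σ_2 + 2·σ_3 = 6(Δ_2 - Δ_1) = 81
  2·σ_2 + 8·σ_3 + 2·σ_4 = 6(Δ_3 - Δ_2) = -18
Natural end conditions: σ_0 = σ_4 = 0.
Solving the tridiagonal system: σ_0 = 0, σ_1 = -597/32, σ_2 = 303/16, σ_3 = -447/64, σ_4 = 0.
On [5, 7], S(x) = 3 + 165/32·(x - 5) - 447/128·(x - 5)² + 149/256·(x - 5)³.
With (x - 5) = 3/2: S(13/2) = 9915/2048.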